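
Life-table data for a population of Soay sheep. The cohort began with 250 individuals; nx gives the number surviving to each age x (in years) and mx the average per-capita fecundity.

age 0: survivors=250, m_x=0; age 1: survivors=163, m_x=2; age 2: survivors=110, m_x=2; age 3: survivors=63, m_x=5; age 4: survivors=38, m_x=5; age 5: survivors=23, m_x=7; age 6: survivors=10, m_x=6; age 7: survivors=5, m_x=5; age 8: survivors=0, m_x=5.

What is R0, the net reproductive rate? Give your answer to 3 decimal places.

lx = nx/n0 = nx/250: 1, 0.652, 0.44, 0.252, 0.152, 0.092, 0.04, 0.02, 0
lx·mx by age: 0, 1.304, 0.88, 1.26, 0.76, 0.644, 0.24, 0.1, 0
R0 = Σ lx·mx = 5.188 → 5.188

5.188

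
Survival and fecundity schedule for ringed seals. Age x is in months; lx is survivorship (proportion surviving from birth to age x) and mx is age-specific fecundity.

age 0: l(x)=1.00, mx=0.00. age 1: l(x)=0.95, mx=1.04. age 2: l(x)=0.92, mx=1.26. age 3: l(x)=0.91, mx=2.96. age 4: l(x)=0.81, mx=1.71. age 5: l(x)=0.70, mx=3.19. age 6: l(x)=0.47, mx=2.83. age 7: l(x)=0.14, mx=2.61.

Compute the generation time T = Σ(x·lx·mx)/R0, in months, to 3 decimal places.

3.804

lx·mx: 0, 0.988, 1.1592, 2.6936, 1.3851, 2.233, 1.3301, 0.3654 → R0 = 10.1544
x·lx·mx: 0, 0.988, 2.3184, 8.0808, 5.5404, 11.165, 7.9806, 2.5578 → Σ = 38.631
T = 38.631 / 10.1544 = 3.804361… → 3.804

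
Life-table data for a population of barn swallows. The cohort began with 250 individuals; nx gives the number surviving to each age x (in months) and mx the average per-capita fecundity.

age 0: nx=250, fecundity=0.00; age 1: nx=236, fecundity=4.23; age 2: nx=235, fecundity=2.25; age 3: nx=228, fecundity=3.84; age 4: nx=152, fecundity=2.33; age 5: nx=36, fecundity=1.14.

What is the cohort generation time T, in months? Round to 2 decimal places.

lx = nx/n0 = nx/250: 1, 0.944, 0.94, 0.912, 0.608, 0.144
lx·mx: 0, 3.99312, 2.115, 3.50208, 1.41664, 0.16416 → R0 = 11.191
x·lx·mx: 0, 3.99312, 4.23, 10.50624, 5.66656, 0.8208 → Σ = 25.21672
T = 25.21672 / 11.191 = 2.253304… → 2.25

2.25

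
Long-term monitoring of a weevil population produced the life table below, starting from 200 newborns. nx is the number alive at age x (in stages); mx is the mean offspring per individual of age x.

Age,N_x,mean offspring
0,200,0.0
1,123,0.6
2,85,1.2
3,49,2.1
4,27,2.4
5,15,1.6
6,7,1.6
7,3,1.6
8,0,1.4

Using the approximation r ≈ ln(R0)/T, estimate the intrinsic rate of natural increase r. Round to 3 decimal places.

lx = nx/n0 = nx/200: 1, 0.615, 0.425, 0.245, 0.135, 0.075, 0.035, 0.015, 0
R0 = Σ lx·mx = 0 + 0.369 + 0.51 + 0.5145 + 0.324 + 0.12 + 0.056 + 0.024 + 0 = 1.9175
Σ x·lx·mx = 5.3325; T = 5.3325/1.9175 = 2.78096…
r ≈ ln(R0)/T = ln(1.9175)/2.78096… = 0.2341… → 0.234

0.234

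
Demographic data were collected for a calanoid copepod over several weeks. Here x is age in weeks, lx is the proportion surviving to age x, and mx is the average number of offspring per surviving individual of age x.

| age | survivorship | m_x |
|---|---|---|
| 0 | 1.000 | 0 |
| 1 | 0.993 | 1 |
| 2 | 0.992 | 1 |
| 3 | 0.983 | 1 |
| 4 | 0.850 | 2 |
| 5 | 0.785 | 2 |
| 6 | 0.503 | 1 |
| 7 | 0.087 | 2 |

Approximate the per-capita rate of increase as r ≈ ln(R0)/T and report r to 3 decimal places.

R0 = Σ lx·mx = 0 + 0.993 + 0.992 + 0.983 + 1.7 + 1.57 + 0.503 + 0.174 = 6.915
Σ x·lx·mx = 24.812; T = 24.812/6.915 = 3.58814…
r ≈ ln(R0)/T = ln(6.915)/3.58814… = 0.53891… → 0.539

0.539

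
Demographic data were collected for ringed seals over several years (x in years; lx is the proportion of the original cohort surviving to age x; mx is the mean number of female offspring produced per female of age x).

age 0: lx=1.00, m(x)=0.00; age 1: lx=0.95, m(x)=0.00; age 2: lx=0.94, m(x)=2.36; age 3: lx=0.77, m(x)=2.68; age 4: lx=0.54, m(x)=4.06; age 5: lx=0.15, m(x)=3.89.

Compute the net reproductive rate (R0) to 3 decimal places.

lx·mx by age: 0, 0, 2.2184, 2.0636, 2.1924, 0.5835
R0 = Σ lx·mx = 7.0579 → 7.058

7.058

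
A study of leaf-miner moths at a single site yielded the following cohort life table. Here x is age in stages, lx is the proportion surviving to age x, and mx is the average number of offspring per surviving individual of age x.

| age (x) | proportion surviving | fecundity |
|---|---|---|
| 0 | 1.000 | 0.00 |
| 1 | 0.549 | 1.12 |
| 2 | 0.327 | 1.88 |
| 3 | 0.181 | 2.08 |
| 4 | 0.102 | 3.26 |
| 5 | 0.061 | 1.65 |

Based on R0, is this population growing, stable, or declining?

R0 = Σ lx·mx = 0 + 0.61488 + 0.61476 + 0.37648 + 0.33252 + 0.10065 = 2.03929
R0 > 1, so the population is growing.

growing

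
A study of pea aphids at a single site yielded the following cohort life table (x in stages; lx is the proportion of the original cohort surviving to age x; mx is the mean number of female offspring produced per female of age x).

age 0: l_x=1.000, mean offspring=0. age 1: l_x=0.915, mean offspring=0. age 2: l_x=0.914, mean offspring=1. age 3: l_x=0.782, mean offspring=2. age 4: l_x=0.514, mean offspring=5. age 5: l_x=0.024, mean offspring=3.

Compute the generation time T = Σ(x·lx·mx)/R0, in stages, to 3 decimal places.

lx·mx: 0, 0, 0.914, 1.564, 2.57, 0.072 → R0 = 5.12
x·lx·mx: 0, 0, 1.828, 4.692, 10.28, 0.36 → Σ = 17.16
T = 17.16 / 5.12 = 3.351563… → 3.352

3.352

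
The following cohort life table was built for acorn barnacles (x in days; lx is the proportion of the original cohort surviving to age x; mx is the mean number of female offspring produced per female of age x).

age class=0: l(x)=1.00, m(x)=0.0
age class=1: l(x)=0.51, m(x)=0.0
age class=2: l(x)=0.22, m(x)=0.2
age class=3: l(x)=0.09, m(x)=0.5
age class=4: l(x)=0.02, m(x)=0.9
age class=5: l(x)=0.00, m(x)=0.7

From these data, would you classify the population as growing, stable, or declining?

R0 = Σ lx·mx = 0 + 0 + 0.044 + 0.045 + 0.018 + 0 = 0.107
R0 < 1, so the population is declining.

declining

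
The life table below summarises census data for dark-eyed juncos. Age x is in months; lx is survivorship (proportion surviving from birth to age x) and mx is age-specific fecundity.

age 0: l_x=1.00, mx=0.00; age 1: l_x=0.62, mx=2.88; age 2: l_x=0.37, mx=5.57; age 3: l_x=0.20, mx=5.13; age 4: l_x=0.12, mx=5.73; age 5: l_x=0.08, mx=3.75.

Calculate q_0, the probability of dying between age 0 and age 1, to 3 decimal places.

0.380

q_0 = (l_0 − l_1) / l_0 = (1 − 0.62) / 1
     = 0.38 / 1 = 0.38 → 0.380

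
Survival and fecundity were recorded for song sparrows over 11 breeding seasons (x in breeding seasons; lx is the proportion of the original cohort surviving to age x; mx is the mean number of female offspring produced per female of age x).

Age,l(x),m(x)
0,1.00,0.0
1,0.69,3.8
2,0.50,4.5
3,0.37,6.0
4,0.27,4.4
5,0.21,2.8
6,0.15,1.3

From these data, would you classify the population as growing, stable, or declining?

R0 = Σ lx·mx = 0 + 2.622 + 2.25 + 2.22 + 1.188 + 0.588 + 0.195 = 9.063
R0 > 1, so the population is growing.

growing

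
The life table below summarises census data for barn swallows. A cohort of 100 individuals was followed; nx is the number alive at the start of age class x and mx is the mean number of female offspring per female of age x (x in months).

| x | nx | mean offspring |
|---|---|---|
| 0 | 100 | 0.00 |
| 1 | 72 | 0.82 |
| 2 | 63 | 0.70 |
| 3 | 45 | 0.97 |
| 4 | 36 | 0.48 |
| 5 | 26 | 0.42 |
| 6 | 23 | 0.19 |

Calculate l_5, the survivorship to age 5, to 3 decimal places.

l_5 = n_5/n_0 = 26/100 = 0.26 → 0.260

0.260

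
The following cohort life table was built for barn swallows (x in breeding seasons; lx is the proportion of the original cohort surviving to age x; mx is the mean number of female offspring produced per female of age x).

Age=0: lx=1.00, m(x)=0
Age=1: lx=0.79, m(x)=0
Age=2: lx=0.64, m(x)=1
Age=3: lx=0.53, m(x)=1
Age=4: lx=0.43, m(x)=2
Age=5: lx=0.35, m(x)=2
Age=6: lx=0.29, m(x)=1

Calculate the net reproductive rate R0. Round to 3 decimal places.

lx·mx by age: 0, 0, 0.64, 0.53, 0.86, 0.7, 0.29
R0 = Σ lx·mx = 3.02 → 3.020

3.020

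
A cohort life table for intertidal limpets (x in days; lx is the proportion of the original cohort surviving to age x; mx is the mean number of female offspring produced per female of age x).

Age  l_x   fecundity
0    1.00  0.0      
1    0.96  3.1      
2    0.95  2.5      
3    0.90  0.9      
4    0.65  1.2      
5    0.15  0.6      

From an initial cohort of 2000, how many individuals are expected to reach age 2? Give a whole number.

Expected survivors = N0 · l_2 = 2000 × 0.95 = 1900 → 1900

1900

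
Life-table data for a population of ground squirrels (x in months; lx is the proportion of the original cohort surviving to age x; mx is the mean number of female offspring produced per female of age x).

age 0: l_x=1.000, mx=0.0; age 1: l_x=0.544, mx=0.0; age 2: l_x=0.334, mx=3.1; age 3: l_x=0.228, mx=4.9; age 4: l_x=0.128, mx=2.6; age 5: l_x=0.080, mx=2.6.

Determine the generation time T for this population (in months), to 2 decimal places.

lx·mx: 0, 0, 1.0354, 1.1172, 0.3328, 0.208 → R0 = 2.6934
x·lx·mx: 0, 0, 2.0708, 3.3516, 1.3312, 1.04 → Σ = 7.7936
T = 7.7936 / 2.6934 = 2.893592… → 2.89

2.89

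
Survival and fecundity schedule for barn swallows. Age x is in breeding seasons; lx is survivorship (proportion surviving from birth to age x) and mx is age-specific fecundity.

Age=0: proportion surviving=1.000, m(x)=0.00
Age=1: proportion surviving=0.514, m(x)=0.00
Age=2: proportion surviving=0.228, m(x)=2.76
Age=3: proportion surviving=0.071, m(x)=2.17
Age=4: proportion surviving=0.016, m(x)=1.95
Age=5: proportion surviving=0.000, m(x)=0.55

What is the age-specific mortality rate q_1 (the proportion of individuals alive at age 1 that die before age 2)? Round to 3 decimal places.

0.556

q_1 = (l_1 − l_2) / l_1 = (0.514 − 0.228) / 0.514
     = 0.286 / 0.514 = 0.55642… → 0.556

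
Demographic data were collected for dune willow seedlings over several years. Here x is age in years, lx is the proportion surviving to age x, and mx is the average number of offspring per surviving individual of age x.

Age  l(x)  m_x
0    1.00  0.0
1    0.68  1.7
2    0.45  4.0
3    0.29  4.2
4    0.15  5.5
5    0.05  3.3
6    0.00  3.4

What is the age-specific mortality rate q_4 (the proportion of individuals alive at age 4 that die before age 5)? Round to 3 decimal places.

0.667

q_4 = (l_4 − l_5) / l_4 = (0.15 − 0.05) / 0.15
     = 0.1 / 0.15 = 0.666667… → 0.667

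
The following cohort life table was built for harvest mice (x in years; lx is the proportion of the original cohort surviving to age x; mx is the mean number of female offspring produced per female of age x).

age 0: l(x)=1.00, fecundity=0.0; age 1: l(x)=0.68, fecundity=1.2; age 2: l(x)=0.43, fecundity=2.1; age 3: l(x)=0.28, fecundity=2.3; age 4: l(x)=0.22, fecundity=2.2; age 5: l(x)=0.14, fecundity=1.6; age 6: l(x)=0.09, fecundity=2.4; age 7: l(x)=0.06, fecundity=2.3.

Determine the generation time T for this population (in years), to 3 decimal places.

2.882

lx·mx: 0, 0.816, 0.903, 0.644, 0.484, 0.224, 0.216, 0.138 → R0 = 3.425
x·lx·mx: 0, 0.816, 1.806, 1.932, 1.936, 1.12, 1.296, 0.966 → Σ = 9.872
T = 9.872 / 3.425 = 2.882336… → 2.882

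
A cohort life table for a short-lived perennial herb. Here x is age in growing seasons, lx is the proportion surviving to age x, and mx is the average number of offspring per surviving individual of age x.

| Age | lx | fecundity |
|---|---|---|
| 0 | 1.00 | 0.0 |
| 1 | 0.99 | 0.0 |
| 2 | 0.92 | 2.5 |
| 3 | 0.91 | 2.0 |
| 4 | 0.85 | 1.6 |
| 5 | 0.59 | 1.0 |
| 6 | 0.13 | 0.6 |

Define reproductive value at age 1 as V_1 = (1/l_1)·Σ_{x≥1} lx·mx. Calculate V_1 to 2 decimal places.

6.21

lx·mx for x ≥ 1: 0, 2.3, 1.82, 1.36, 0.59, 0.078 → sum = 6.148
V_1 = 6.148 / l_1 = 6.148 / 0.99 = 6.210101… → 6.21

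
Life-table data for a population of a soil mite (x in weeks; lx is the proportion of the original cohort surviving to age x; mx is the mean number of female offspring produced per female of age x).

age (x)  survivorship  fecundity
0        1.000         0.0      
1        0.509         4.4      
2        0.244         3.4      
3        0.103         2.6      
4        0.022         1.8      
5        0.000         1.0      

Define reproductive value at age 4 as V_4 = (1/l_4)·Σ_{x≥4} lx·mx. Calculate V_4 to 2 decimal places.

lx·mx for x ≥ 4: 0.0396, 0 → sum = 0.0396
V_4 = 0.0396 / l_4 = 0.0396 / 0.022 = 1.8 → 1.80

1.80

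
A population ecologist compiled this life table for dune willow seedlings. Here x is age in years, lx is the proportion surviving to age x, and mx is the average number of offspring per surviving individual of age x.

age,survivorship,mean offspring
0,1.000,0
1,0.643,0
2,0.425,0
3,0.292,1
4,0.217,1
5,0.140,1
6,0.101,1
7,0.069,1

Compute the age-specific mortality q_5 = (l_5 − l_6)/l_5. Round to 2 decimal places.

0.28

q_5 = (l_5 − l_6) / l_5 = (0.14 − 0.101) / 0.14
     = 0.039 / 0.14 = 0.278571… → 0.28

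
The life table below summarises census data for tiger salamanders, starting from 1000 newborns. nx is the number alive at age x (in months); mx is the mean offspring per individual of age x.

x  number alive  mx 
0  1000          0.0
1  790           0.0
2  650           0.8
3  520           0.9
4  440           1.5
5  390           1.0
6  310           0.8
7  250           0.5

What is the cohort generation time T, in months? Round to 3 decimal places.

lx = nx/n0 = nx/1000: 1, 0.79, 0.65, 0.52, 0.44, 0.39, 0.31, 0.25
lx·mx: 0, 0, 0.52, 0.468, 0.66, 0.39, 0.248, 0.125 → R0 = 2.411
x·lx·mx: 0, 0, 1.04, 1.404, 2.64, 1.95, 1.488, 0.875 → Σ = 9.397
T = 9.397 / 2.411 = 3.897553… → 3.898

3.898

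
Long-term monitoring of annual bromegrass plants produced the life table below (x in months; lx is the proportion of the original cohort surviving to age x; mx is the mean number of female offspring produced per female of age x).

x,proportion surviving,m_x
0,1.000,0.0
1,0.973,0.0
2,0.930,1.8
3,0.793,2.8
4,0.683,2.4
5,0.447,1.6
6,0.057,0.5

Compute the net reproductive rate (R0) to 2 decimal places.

lx·mx by age: 0, 0, 1.674, 2.2204, 1.6392, 0.7152, 0.0285
R0 = Σ lx·mx = 6.2773 → 6.28

6.28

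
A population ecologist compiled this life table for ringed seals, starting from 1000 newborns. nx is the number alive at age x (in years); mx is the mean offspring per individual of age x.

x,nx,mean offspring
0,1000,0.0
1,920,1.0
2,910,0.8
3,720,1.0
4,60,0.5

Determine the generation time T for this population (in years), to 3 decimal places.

1.942

lx = nx/n0 = nx/1000: 1, 0.92, 0.91, 0.72, 0.06
lx·mx: 0, 0.92, 0.728, 0.72, 0.03 → R0 = 2.398
x·lx·mx: 0, 0.92, 1.456, 2.16, 0.12 → Σ = 4.656
T = 4.656 / 2.398 = 1.941618… → 1.942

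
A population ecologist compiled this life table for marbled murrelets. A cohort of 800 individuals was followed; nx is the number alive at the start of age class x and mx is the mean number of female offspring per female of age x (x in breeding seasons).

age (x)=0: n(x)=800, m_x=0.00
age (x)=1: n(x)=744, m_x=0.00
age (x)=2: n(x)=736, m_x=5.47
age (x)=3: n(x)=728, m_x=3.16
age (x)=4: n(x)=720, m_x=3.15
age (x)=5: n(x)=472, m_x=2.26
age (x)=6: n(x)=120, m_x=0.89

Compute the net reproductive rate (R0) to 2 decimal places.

12.21

lx = nx/n0 = nx/800: 1, 0.93, 0.92, 0.91, 0.9, 0.59, 0.15
lx·mx by age: 0, 0, 5.0324, 2.8756, 2.835, 1.3334, 0.1335
R0 = Σ lx·mx = 12.2099 → 12.21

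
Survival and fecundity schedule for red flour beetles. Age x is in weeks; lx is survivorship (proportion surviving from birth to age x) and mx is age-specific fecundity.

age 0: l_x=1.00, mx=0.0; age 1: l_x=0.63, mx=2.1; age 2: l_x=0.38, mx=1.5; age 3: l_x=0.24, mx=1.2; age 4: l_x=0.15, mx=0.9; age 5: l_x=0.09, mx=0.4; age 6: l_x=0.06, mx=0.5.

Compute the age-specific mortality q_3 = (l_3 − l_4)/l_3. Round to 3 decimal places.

0.375

q_3 = (l_3 − l_4) / l_3 = (0.24 − 0.15) / 0.24
     = 0.09 / 0.24 = 0.375 → 0.375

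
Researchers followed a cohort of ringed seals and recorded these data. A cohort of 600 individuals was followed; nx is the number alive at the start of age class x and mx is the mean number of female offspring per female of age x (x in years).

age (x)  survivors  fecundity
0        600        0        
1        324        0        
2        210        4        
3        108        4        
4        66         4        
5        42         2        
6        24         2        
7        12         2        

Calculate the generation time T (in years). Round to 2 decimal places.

2.90

lx = nx/n0 = nx/600: 1, 0.54, 0.35, 0.18, 0.11, 0.07, 0.04, 0.02
lx·mx: 0, 0, 1.4, 0.72, 0.44, 0.14, 0.08, 0.04 → R0 = 2.82
x·lx·mx: 0, 0, 2.8, 2.16, 1.76, 0.7, 0.48, 0.28 → Σ = 8.18
T = 8.18 / 2.82 = 2.900709… → 2.90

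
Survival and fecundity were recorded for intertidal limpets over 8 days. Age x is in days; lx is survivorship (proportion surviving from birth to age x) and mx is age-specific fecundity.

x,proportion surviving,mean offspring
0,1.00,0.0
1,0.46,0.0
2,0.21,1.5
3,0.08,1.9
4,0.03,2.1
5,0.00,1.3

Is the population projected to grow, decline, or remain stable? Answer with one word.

R0 = Σ lx·mx = 0 + 0 + 0.315 + 0.152 + 0.063 + 0 = 0.53
R0 < 1, so the population is declining.

declining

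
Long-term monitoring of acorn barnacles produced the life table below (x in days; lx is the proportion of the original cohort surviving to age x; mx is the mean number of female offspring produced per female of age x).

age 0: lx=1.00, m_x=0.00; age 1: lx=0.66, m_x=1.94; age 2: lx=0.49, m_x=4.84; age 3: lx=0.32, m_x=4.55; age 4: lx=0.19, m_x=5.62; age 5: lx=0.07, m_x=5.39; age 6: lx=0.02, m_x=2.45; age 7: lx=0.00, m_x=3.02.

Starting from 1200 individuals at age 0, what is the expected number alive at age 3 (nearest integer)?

384

Expected survivors = N0 · l_3 = 1200 × 0.32 = 384 → 384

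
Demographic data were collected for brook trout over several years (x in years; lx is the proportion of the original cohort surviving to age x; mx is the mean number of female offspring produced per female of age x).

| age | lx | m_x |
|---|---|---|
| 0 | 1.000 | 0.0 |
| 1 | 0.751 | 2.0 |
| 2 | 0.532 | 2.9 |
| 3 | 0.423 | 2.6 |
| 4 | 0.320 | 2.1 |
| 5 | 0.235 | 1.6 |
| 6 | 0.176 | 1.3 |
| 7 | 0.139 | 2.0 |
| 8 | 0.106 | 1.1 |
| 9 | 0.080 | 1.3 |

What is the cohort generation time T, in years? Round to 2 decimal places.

lx·mx: 0, 1.502, 1.5428, 1.0998, 0.672, 0.376, 0.2288, 0.278, 0.1166, 0.104 → R0 = 5.92
x·lx·mx: 0, 1.502, 3.0856, 3.2994, 2.688, 1.88, 1.3728, 1.946, 0.9328, 0.936 → Σ = 17.6426
T = 17.6426 / 5.92 = 2.980169… → 2.98

2.98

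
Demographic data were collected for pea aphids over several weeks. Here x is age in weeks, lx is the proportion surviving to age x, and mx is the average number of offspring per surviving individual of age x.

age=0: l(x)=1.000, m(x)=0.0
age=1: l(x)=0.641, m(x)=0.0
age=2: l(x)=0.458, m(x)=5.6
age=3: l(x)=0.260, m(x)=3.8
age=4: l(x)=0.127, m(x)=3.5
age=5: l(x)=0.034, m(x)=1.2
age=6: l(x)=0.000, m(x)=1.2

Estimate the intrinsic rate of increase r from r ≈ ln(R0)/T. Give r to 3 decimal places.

0.559

R0 = Σ lx·mx = 0 + 0 + 2.5648 + 0.988 + 0.4445 + 0.0408 + 0 = 4.0381
Σ x·lx·mx = 10.0756; T = 10.0756/4.0381 = 2.49513…
r ≈ ln(R0)/T = ln(4.0381)/2.49513… = 0.5594… → 0.559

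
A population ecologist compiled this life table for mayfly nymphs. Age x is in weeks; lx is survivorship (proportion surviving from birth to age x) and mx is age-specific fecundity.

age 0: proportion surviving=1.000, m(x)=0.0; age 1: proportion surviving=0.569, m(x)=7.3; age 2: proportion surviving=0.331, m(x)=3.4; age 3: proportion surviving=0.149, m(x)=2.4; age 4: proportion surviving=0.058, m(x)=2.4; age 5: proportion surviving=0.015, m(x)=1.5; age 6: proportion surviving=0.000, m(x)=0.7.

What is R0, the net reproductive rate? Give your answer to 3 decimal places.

lx·mx by age: 0, 4.1537, 1.1254, 0.3576, 0.1392, 0.0225, 0
R0 = Σ lx·mx = 5.7984 → 5.798

5.798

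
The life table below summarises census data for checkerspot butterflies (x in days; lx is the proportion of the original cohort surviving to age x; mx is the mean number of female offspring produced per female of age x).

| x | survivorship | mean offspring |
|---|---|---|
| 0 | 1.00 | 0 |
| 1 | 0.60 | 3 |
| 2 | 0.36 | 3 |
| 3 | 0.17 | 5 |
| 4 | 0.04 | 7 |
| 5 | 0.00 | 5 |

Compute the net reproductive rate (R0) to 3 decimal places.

4.010

lx·mx by age: 0, 1.8, 1.08, 0.85, 0.28, 0
R0 = Σ lx·mx = 4.01 → 4.010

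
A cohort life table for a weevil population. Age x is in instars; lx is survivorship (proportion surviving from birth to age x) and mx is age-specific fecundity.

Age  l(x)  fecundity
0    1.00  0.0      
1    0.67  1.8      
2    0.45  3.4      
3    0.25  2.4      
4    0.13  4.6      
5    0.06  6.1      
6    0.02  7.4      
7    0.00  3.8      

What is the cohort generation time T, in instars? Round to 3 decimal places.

2.513

lx·mx: 0, 1.206, 1.53, 0.6, 0.598, 0.366, 0.148, 0 → R0 = 4.448
x·lx·mx: 0, 1.206, 3.06, 1.8, 2.392, 1.83, 0.888, 0 → Σ = 11.176
T = 11.176 / 4.448 = 2.51259… → 2.513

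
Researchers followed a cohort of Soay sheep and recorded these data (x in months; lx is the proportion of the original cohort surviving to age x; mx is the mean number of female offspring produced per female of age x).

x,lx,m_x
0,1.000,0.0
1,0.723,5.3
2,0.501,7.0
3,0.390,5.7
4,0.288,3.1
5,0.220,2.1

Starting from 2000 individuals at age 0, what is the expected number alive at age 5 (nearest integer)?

440

Expected survivors = N0 · l_5 = 2000 × 0.220 = 440 → 440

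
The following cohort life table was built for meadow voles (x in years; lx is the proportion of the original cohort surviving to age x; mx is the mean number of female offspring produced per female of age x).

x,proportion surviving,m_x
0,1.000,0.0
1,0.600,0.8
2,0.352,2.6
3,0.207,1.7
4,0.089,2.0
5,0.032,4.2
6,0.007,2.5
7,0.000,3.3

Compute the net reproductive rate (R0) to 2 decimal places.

2.08

lx·mx by age: 0, 0.48, 0.9152, 0.3519, 0.178, 0.1344, 0.0175, 0
R0 = Σ lx·mx = 2.077 → 2.08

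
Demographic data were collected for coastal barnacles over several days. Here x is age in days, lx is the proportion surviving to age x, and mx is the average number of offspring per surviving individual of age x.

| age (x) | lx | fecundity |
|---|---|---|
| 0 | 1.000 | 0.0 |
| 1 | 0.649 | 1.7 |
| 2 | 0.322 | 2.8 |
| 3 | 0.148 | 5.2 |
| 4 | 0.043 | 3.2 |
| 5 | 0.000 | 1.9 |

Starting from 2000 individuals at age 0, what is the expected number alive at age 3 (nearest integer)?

296

Expected survivors = N0 · l_3 = 2000 × 0.148 = 296 → 296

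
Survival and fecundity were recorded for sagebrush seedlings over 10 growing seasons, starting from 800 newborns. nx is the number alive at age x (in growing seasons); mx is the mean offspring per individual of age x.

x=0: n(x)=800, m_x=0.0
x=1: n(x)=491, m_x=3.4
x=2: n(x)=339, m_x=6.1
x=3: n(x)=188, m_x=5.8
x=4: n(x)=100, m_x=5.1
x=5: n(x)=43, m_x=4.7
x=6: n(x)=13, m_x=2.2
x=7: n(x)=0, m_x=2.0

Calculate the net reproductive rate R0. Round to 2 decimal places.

6.96

lx = nx/n0 = nx/800: 1, 0.61375, 0.42375, 0.235, 0.125, 0.05375, 0.01625, 0
lx·mx by age: 0, 2.08675, 2.584875, 1.363, 0.6375, 0.252625, 0.03575, 0
R0 = Σ lx·mx = 6.9605 → 6.96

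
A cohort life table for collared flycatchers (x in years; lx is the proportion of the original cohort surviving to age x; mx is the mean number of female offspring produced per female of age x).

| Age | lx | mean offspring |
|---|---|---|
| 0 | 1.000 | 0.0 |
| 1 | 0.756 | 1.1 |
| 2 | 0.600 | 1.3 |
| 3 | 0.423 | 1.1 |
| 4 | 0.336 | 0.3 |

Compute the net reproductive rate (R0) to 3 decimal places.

2.178

lx·mx by age: 0, 0.8316, 0.78, 0.4653, 0.1008
R0 = Σ lx·mx = 2.1777 → 2.178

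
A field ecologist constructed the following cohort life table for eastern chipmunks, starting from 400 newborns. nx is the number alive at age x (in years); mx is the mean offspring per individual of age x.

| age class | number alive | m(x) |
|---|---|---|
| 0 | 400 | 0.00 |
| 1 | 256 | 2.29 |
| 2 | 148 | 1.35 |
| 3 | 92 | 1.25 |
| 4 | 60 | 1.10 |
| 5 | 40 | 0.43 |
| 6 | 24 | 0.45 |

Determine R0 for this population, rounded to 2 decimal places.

2.49

lx = nx/n0 = nx/400: 1, 0.64, 0.37, 0.23, 0.15, 0.1, 0.06
lx·mx by age: 0, 1.4656, 0.4995, 0.2875, 0.165, 0.043, 0.027
R0 = Σ lx·mx = 2.4876 → 2.49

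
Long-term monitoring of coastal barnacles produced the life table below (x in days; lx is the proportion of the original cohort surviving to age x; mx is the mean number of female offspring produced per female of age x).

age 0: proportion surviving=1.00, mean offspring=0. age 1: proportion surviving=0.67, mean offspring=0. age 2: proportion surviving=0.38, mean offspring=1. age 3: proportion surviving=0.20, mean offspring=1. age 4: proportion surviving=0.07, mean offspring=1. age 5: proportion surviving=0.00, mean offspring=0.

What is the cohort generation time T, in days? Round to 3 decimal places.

2.523

lx·mx: 0, 0, 0.38, 0.2, 0.07, 0 → R0 = 0.65
x·lx·mx: 0, 0, 0.76, 0.6, 0.28, 0 → Σ = 1.64
T = 1.64 / 0.65 = 2.523077… → 2.523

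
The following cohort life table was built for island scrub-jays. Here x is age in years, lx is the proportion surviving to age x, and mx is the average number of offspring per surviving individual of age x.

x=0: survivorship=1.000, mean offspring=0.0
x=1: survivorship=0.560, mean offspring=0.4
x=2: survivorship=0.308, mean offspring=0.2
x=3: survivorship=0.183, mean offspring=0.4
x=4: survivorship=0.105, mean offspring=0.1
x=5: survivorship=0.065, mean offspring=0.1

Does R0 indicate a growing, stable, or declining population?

declining

R0 = Σ lx·mx = 0 + 0.224 + 0.0616 + 0.0732 + 0.0105 + 0.0065 = 0.3758
R0 < 1, so the population is declining.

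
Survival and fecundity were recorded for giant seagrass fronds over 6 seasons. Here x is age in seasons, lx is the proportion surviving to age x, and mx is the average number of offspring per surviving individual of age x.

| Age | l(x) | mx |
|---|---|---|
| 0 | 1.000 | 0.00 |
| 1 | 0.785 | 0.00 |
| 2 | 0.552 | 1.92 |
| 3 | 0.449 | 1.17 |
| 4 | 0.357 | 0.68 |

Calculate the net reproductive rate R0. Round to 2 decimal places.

lx·mx by age: 0, 0, 1.05984, 0.52533, 0.24276
R0 = Σ lx·mx = 1.82793 → 1.83

1.83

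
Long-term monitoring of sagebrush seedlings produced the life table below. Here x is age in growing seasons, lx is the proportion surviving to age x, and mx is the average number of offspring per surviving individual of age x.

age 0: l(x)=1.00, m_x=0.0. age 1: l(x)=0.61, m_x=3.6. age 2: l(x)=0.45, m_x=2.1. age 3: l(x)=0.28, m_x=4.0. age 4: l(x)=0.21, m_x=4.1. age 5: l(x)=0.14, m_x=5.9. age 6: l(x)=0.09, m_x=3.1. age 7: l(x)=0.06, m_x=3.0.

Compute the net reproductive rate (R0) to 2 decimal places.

lx·mx by age: 0, 2.196, 0.945, 1.12, 0.861, 0.826, 0.279, 0.18
R0 = Σ lx·mx = 6.407 → 6.41

6.41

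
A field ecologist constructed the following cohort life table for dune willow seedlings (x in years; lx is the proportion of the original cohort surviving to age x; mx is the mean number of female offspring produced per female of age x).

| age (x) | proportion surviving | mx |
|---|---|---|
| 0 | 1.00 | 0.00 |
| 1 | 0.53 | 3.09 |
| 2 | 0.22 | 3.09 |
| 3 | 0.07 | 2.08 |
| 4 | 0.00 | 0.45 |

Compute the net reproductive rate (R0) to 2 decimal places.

lx·mx by age: 0, 1.6377, 0.6798, 0.1456, 0
R0 = Σ lx·mx = 2.4631 → 2.46

2.46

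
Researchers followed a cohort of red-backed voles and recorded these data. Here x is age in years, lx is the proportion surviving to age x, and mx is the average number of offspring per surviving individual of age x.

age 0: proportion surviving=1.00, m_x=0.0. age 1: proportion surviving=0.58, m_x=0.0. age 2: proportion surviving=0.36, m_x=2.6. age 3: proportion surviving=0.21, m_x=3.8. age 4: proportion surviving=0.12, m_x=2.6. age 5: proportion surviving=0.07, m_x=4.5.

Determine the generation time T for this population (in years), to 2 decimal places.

lx·mx: 0, 0, 0.936, 0.798, 0.312, 0.315 → R0 = 2.361
x·lx·mx: 0, 0, 1.872, 2.394, 1.248, 1.575 → Σ = 7.089
T = 7.089 / 2.361 = 3.002541… → 3.00

3.00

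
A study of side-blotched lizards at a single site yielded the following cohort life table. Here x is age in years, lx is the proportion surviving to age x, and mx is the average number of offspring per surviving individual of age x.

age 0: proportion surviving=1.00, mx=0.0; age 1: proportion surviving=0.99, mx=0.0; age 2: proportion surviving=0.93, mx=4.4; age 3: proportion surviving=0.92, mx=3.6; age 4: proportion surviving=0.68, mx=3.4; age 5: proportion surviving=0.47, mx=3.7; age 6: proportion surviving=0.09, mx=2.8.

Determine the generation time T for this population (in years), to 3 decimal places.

3.210

lx·mx: 0, 0, 4.092, 3.312, 2.312, 1.739, 0.252 → R0 = 11.707
x·lx·mx: 0, 0, 8.184, 9.936, 9.248, 8.695, 1.512 → Σ = 37.575
T = 37.575 / 11.707 = 3.209618… → 3.210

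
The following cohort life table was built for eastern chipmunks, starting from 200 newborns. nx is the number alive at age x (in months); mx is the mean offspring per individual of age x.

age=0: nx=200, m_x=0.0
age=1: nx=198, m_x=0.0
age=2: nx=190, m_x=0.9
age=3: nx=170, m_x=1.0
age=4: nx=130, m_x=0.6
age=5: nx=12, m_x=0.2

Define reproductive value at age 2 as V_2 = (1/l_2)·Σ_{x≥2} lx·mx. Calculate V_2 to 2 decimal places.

lx = nx/n0 = nx/200: 1, 0.99, 0.95, 0.85, 0.65, 0.06
lx·mx for x ≥ 2: 0.855, 0.85, 0.39, 0.012 → sum = 2.107
V_2 = 2.107 / l_2 = 2.107 / 0.95 = 2.217895… → 2.22

2.22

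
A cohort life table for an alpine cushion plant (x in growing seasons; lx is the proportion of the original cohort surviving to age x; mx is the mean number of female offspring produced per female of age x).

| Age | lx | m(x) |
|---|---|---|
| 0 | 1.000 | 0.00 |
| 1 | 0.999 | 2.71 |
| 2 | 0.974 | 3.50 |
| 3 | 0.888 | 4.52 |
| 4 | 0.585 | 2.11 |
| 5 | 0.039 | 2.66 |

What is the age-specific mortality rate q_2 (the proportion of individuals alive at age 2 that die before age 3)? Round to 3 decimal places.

q_2 = (l_2 − l_3) / l_2 = (0.974 − 0.888) / 0.974
     = 0.086 / 0.974 = 0.088296… → 0.088

0.088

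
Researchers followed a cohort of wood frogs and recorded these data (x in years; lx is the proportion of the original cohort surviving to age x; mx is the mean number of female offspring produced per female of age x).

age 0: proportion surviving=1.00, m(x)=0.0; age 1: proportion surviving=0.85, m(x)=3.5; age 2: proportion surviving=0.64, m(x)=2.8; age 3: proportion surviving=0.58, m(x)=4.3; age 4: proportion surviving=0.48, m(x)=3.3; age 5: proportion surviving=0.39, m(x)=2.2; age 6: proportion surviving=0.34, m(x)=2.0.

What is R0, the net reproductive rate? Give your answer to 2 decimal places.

10.38

lx·mx by age: 0, 2.975, 1.792, 2.494, 1.584, 0.858, 0.68
R0 = Σ lx·mx = 10.383 → 10.38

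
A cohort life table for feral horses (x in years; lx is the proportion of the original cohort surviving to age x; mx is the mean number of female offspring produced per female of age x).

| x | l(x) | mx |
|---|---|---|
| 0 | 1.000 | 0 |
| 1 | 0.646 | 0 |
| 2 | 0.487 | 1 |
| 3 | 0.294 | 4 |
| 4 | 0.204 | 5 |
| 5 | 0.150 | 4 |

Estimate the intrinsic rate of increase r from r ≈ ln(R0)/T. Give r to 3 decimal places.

R0 = Σ lx·mx = 0 + 0 + 0.487 + 1.176 + 1.02 + 0.6 = 3.283
Σ x·lx·mx = 11.582; T = 11.582/3.283 = 3.52787…
r ≈ ln(R0)/T = ln(3.283)/3.52787… = 0.33696… → 0.337

0.337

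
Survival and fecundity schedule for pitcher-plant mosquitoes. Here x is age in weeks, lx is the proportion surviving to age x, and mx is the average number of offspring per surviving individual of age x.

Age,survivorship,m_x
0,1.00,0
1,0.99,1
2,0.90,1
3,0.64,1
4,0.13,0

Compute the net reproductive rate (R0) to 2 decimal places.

2.53

lx·mx by age: 0, 0.99, 0.9, 0.64, 0
R0 = Σ lx·mx = 2.53 → 2.53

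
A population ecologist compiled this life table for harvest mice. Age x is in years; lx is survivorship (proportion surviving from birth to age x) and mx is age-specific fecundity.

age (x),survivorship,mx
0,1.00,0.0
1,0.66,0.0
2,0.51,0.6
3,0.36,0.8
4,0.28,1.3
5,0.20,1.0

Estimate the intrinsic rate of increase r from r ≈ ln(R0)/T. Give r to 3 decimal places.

0.043

R0 = Σ lx·mx = 0 + 0 + 0.306 + 0.288 + 0.364 + 0.2 = 1.158
Σ x·lx·mx = 3.932; T = 3.932/1.158 = 3.39551…
r ≈ ln(R0)/T = ln(1.158)/3.39551… = 0.0432… → 0.043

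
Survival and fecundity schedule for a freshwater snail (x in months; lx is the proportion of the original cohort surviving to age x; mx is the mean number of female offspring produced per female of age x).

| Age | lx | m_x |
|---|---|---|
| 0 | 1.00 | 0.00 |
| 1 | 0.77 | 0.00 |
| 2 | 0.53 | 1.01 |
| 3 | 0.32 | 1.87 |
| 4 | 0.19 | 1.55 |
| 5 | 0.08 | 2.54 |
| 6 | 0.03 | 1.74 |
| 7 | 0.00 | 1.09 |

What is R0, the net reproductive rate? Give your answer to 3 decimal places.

1.684

lx·mx by age: 0, 0, 0.5353, 0.5984, 0.2945, 0.2032, 0.0522, 0
R0 = Σ lx·mx = 1.6836 → 1.684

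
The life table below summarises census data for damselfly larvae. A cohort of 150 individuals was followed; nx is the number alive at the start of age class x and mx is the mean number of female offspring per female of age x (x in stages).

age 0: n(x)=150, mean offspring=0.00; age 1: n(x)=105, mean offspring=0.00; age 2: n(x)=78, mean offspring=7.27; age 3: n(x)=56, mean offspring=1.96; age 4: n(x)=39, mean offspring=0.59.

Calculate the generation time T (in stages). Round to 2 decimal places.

2.22

lx = nx/n0 = nx/150: 1, 0.7, 0.52, 0.37333…, 0.26
lx·mx: 0, 0, 3.7804, 0.731733…, 0.1534 → R0 = 4.665533…
x·lx·mx: 0, 0, 7.5608, 2.1952…, 0.6136 → Σ = 10.3696…
T = 10.3696… / 4.665533… = 2.222597… → 2.22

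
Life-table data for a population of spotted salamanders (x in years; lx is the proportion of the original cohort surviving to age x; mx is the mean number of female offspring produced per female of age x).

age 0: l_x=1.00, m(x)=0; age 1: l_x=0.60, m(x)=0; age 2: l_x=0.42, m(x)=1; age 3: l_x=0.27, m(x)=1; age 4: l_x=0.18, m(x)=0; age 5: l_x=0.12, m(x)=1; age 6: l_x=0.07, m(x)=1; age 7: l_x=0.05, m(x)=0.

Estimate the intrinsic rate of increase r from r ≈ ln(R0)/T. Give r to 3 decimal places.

R0 = Σ lx·mx = 0 + 0 + 0.42 + 0.27 + 0 + 0.12 + 0.07 + 0 = 0.88
Σ x·lx·mx = 2.67; T = 2.67/0.88 = 3.03409…
r ≈ ln(R0)/T = ln(0.88)/3.03409… = -0.04213… → -0.042

-0.042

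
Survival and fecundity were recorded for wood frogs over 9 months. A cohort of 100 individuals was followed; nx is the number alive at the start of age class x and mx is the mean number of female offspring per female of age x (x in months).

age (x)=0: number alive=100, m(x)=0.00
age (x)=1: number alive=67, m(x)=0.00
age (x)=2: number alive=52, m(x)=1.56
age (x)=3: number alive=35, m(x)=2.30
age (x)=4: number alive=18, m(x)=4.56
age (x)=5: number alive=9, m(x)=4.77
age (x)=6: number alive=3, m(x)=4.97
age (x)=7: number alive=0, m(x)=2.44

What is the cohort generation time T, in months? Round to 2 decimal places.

3.44

lx = nx/n0 = nx/100: 1, 0.67, 0.52, 0.35, 0.18, 0.09, 0.03, 0
lx·mx: 0, 0, 0.8112, 0.805, 0.8208, 0.4293, 0.1491, 0 → R0 = 3.0154
x·lx·mx: 0, 0, 1.6224, 2.415, 3.2832, 2.1465, 0.8946, 0 → Σ = 10.3617
T = 10.3617 / 3.0154 = 3.436261… → 3.44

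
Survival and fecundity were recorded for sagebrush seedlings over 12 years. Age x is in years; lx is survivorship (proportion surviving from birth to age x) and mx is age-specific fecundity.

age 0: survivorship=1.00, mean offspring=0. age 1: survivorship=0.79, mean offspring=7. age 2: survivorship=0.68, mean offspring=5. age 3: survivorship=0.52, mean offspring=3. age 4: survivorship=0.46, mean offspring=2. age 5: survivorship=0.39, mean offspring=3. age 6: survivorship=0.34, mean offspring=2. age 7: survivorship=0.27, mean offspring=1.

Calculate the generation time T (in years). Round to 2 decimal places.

lx·mx: 0, 5.53, 3.4, 1.56, 0.92, 1.17, 0.68, 0.27 → R0 = 13.53
x·lx·mx: 0, 5.53, 6.8, 4.68, 3.68, 5.85, 4.08, 1.89 → Σ = 32.51
T = 32.51 / 13.53 = 2.402809… → 2.40

2.40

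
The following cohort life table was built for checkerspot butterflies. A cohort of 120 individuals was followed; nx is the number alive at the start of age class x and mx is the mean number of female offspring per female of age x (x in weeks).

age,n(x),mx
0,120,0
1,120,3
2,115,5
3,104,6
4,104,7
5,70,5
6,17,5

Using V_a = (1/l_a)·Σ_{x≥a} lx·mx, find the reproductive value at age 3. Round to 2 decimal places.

lx = nx/n0 = nx/120: 1, 1, 0.95833…, 0.86667…, 0.86667…, 0.58333…, 0.14167…
lx·mx for x ≥ 3: 5.2…, 6.066667…, 2.916667…, 0.708333… → sum = 14.891667…
V_3 = 14.891667… / l_3 = 14.891667… / 0.866667… = 17.182692… → 17.18

17.18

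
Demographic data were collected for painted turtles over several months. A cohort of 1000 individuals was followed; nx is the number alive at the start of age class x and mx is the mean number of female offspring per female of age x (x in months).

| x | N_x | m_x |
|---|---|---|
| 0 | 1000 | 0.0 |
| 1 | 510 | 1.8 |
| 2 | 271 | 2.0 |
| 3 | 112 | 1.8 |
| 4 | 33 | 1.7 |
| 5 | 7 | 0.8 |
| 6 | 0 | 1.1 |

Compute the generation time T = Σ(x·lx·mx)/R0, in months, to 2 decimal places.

lx = nx/n0 = nx/1000: 1, 0.51, 0.271, 0.112, 0.033, 0.007, 0
lx·mx: 0, 0.918, 0.542, 0.2016, 0.0561, 0.0056, 0 → R0 = 1.7233
x·lx·mx: 0, 0.918, 1.084, 0.6048, 0.2244, 0.028, 0 → Σ = 2.8592
T = 2.8592 / 1.7233 = 1.659142… → 1.66

1.66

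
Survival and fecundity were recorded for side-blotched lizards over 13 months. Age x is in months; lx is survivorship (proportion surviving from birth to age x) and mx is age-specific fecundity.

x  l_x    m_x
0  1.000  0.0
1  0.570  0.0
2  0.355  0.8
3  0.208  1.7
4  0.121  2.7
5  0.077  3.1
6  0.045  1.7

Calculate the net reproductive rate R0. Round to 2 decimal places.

1.28

lx·mx by age: 0, 0, 0.284, 0.3536, 0.3267, 0.2387, 0.0765
R0 = Σ lx·mx = 1.2795 → 1.28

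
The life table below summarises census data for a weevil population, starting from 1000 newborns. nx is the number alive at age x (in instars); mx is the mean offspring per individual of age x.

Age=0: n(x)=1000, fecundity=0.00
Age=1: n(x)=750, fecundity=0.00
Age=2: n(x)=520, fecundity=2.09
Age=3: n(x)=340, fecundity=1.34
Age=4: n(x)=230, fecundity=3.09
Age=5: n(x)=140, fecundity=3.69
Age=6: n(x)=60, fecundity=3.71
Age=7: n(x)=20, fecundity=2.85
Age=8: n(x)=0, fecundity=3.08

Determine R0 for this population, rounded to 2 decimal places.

lx = nx/n0 = nx/1000: 1, 0.75, 0.52, 0.34, 0.23, 0.14, 0.06, 0.02, 0
lx·mx by age: 0, 0, 1.0868, 0.4556, 0.7107, 0.5166, 0.2226, 0.057, 0
R0 = Σ lx·mx = 3.0493 → 3.05

3.05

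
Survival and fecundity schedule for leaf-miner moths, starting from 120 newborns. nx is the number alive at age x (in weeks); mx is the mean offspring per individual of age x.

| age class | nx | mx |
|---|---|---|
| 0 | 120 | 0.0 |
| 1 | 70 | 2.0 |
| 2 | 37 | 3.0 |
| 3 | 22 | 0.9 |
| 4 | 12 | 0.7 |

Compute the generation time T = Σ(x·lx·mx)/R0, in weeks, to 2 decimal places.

1.63

lx = nx/n0 = nx/120: 1, 0.58333…, 0.30833…, 0.18333…, 0.1
lx·mx: 0, 1.166667…, 0.925…, 0.165…, 0.07 → R0 = 2.326667…
x·lx·mx: 0, 1.166667…, 1.85…, 0.495…, 0.28 → Σ = 3.791667…
T = 3.791667… / 2.326667… = 1.629656… → 1.63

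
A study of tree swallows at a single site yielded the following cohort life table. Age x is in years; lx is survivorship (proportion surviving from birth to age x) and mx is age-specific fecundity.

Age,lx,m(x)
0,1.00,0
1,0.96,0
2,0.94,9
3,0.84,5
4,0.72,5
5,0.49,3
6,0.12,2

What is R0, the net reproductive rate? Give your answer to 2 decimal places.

17.97

lx·mx by age: 0, 0, 8.46, 4.2, 3.6, 1.47, 0.24
R0 = Σ lx·mx = 17.97 → 17.97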